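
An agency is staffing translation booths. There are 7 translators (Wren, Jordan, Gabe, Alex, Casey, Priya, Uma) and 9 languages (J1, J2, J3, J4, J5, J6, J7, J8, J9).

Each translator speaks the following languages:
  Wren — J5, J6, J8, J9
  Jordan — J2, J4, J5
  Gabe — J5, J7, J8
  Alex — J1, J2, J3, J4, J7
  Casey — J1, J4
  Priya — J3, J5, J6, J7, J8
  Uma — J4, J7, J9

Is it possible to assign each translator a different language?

Yes

One maximum matching: Wren→J6, Jordan→J5, Gabe→J8, Alex→J2, Casey→J1, Priya→J7, Uma→J9.
Every translator is matched, so this matching saturates all of them.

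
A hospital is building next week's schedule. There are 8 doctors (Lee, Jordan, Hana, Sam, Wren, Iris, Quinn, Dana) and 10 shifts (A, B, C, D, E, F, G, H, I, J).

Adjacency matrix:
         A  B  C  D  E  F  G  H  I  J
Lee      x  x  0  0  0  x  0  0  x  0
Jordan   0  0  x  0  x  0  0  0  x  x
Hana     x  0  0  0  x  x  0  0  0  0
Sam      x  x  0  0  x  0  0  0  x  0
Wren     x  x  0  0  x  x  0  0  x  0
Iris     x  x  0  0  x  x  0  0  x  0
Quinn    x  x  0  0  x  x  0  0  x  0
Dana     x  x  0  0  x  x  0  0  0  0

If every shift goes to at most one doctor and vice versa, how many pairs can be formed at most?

For example, pair Lee-B, Jordan-J, Hana-F, Sam-I, Wren-E, Iris-A.
The set {Lee, Hana, Sam, Wren, Iris, Quinn, Dana} has only 5 neighbours ({A, B, E, F, I}), so by Hall's theorem at most 6 of the 8 doctors can be matched.

6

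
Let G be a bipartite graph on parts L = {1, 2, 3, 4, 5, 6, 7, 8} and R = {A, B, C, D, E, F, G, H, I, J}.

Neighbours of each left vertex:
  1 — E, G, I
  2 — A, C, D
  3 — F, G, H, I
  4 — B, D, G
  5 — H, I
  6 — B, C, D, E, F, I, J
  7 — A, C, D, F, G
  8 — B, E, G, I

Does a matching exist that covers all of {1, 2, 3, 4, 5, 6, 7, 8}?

Yes

For example, pair 1-E, 2-C, 3-F, 4-G, 5-H, 6-J, 7-A, 8-B.
Every left vertex is matched, so this matching saturates all of them.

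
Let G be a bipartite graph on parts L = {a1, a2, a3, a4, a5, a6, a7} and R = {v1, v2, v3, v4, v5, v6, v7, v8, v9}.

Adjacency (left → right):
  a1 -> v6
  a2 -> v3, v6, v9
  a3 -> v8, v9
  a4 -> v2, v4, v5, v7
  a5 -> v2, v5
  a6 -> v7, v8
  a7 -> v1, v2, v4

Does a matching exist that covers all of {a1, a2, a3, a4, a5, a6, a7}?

For example, pair a1-v6, a2-v3, a3-v9, a4-v7, a5-v5, a6-v8, a7-v2.
All 7 left vertices are covered.

Yes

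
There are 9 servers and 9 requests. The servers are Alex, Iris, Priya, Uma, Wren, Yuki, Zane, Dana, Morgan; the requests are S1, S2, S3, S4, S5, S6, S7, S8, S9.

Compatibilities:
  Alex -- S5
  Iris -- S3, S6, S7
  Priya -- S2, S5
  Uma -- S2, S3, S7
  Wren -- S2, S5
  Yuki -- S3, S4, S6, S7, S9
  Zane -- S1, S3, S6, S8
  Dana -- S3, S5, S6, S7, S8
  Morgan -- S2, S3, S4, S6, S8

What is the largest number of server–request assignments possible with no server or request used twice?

For example, pair Alex-S5, Iris-S3, Priya-S2, Uma-S7, Yuki-S4, Zane-S1, Dana-S8, Morgan-S6.
The set {Alex, Priya, Wren} has only 2 neighbours ({S2, S5}), so by Hall's theorem at most 8 of the 9 servers can be matched.

8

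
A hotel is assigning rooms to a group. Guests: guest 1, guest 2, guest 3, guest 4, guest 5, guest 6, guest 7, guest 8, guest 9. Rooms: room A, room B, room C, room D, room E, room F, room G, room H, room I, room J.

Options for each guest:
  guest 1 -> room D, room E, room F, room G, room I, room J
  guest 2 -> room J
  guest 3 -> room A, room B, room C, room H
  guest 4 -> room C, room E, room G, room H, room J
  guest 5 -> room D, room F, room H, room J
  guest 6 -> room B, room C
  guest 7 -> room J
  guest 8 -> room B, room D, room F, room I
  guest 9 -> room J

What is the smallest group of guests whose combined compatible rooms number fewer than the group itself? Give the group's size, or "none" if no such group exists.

2

Take S = {guest 2, guest 7}. Its neighbourhood is {room J}, so |N(S)| = 1 < |S| = 2.
No single vertex violates Hall's condition since each has at least one neighbour, so 2 is the minimum.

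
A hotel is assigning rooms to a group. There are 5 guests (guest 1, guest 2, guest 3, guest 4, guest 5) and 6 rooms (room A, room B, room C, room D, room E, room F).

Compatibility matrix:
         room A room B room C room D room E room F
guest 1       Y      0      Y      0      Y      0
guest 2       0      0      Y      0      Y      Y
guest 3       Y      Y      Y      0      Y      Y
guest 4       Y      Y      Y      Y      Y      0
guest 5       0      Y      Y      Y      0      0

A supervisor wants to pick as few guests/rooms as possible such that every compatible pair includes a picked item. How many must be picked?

5

{guest 1, guest 2, guest 3, guest 4, guest 5} is a vertex cover of size 5: every edge has an endpoint in this set.
No smaller cover exists because guest 1–room E, guest 2–room F, guest 3–room A, guest 4–room C, guest 5–room D is a matching of size 5, and a cover must include an endpoint of each of these disjoint edges (König's theorem).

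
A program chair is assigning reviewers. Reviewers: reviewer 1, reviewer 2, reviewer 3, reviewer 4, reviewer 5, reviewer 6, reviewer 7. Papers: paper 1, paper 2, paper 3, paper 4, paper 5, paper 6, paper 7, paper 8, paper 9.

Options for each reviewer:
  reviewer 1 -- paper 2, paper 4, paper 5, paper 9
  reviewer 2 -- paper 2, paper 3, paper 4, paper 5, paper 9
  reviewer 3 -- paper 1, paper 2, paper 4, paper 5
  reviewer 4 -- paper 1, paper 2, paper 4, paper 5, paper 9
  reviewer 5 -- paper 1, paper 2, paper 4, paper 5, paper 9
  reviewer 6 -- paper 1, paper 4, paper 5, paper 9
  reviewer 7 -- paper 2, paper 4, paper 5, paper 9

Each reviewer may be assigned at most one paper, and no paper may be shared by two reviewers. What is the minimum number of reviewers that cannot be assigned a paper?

1

One maximum matching: reviewer 1-paper 9, reviewer 2-paper 3, reviewer 3-paper 1, reviewer 4-paper 5, reviewer 5-paper 2, reviewer 6-paper 4.
The set {reviewer 1, reviewer 3, reviewer 4, reviewer 5, reviewer 6, reviewer 7} has only 5 neighbours ({paper 1, paper 2, paper 4, paper 5, paper 9}), so by Hall's theorem at most 6 of the 7 reviewers can be matched.
That matches 6 of the 7, leaving 1 unmatched; no matching can do better.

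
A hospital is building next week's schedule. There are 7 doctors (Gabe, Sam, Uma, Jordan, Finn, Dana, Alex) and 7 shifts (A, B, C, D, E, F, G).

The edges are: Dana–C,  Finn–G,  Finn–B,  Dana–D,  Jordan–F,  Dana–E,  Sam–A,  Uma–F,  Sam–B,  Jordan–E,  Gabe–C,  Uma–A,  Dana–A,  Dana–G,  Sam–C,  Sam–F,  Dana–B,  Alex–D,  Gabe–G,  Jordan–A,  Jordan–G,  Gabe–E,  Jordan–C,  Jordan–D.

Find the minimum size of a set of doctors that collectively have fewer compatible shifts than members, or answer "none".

none

A matching saturating every doctor exists, for instance Gabe→E, Sam→C, Uma→F, Jordan→A, Finn→B, Dana→G, Alex→D.
By Hall's marriage theorem, this means |N(S)| ≥ |S| for every subset S, so no violating subset exists.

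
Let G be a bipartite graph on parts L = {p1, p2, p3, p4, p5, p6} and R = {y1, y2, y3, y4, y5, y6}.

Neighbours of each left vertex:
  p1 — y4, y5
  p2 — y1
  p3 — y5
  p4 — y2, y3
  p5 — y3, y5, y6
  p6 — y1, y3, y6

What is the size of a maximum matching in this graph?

6

One maximum matching: p1-y4, p2-y1, p3-y5, p4-y2, p5-y6, p6-y3.
All 6 left vertices are matched, so no larger matching exists.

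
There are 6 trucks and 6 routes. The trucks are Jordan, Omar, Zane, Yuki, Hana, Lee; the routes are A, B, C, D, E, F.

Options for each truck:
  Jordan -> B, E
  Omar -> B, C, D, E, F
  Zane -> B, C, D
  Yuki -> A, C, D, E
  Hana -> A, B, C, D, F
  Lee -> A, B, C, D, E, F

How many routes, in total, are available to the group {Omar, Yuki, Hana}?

The union of neighbours of {Omar, Yuki, Hana} is {A, B, C, D, E, F}, which has 6 elements.
Since |N(S)| = 6 ≥ |S| = 3, Hall's condition holds for this subset.

6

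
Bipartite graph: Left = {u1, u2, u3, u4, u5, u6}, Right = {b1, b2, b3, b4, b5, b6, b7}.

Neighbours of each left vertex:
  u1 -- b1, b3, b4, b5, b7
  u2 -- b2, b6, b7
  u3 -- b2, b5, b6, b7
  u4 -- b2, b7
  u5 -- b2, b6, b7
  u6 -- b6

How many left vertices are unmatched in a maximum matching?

1

A valid assignment of size 5: u1–b1, u2–b7, u3–b5, u4–b2, u5–b6.
The set {u2, u4, u5, u6} has only 3 neighbours ({b2, b6, b7}), so by Hall's theorem at most 5 of the 6 left vertices can be matched.
That matches 5 of the 6, leaving 1 unmatched; no matching can do better.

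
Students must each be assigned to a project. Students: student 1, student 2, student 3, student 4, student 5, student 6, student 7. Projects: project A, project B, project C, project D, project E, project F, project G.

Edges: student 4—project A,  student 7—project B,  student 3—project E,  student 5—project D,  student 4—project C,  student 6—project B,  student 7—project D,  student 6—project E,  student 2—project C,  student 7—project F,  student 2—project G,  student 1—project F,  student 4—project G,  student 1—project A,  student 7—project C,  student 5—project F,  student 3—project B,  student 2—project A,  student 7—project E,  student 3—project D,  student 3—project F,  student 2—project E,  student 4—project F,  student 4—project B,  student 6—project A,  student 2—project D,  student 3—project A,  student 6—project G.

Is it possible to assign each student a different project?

One maximum matching: student 1→project A, student 2→project C, student 3→project E, student 4→project B, student 5→project D, student 6→project G, student 7→project F.
All 7 students are covered.

Yes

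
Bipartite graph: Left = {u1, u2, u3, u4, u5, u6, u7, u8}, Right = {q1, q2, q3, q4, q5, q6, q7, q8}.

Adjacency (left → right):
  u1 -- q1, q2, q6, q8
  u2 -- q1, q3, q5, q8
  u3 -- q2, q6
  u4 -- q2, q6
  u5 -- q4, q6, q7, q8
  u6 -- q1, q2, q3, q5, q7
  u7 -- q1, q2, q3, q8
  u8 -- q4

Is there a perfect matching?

Yes

For example, pair u1→q1, u2→q5, u3→q6, u4→q2, u5→q7, u6→q3, u7→q8, u8→q4.
Every left vertex is matched, so this is a perfect matching.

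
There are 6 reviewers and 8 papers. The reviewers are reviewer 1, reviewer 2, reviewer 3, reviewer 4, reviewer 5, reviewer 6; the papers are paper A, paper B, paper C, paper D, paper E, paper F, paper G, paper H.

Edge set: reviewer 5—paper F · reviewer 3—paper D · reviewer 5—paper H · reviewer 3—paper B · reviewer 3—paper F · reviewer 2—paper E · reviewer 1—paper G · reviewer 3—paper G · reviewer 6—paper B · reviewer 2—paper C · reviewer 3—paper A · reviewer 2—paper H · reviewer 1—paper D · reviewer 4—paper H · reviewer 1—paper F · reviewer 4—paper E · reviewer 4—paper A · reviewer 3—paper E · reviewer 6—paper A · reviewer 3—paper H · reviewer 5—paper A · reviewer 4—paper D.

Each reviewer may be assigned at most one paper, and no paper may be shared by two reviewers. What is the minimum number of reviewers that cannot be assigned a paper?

0

For example, pair reviewer 1–paper D, reviewer 2–paper E, reviewer 3–paper G, reviewer 4–paper A, reviewer 5–paper F, reviewer 6–paper B.
This saturates every reviewer, so 6 is the maximum.
That matches 6 of the 6, leaving 0 unmatched; no matching can do better.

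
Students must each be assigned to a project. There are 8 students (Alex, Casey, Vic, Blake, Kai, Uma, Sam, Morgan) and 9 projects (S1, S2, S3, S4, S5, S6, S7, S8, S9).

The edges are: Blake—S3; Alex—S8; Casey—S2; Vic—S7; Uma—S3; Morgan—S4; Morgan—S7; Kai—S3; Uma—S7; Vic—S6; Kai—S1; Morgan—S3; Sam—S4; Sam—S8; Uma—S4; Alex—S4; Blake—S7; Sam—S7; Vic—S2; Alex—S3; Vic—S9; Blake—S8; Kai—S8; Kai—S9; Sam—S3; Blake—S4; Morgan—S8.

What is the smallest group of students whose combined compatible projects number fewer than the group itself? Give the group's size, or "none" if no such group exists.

5

Take S = {Alex, Blake, Uma, Sam, Morgan}. Its neighbourhood is {S3, S4, S7, S8}, so |N(S)| = 4 < |S| = 5.
Every subset of size less than 5 has at least as many neighbours as members, so 5 is the minimum.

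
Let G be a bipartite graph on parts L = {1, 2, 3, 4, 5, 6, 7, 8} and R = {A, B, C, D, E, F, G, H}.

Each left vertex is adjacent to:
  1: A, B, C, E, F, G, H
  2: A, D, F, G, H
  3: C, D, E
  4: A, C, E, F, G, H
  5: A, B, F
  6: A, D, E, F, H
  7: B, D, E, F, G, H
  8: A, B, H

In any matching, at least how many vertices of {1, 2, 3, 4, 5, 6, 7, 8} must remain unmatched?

A valid assignment of size 8: 1–G, 2–H, 3–D, 4–C, 5–F, 6–A, 7–E, 8–B.
This saturates every left vertex, so 8 is the maximum.
That matches 8 of the 8, leaving 0 unmatched; no matching can do better.

0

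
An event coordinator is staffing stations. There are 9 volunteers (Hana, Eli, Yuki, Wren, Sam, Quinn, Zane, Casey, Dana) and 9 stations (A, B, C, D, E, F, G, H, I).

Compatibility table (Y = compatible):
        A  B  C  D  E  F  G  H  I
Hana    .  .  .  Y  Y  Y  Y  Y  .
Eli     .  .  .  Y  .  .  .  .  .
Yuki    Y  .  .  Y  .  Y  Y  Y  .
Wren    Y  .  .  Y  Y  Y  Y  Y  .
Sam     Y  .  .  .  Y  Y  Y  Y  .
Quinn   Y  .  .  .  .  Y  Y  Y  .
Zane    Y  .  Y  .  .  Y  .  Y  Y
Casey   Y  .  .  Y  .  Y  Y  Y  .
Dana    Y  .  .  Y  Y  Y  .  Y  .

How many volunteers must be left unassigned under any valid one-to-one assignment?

For example, pair Hana-E, Eli-D, Yuki-H, Wren-A, Sam-G, Quinn-F, Zane-I.
The set {Hana, Eli, Yuki, Wren, Sam, Quinn, Casey, Dana} has only 6 neighbours ({A, D, E, F, G, H}), so by Hall's theorem at most 7 of the 9 volunteers can be matched.
That matches 7 of the 9, leaving 2 unmatched; no matching can do better.

2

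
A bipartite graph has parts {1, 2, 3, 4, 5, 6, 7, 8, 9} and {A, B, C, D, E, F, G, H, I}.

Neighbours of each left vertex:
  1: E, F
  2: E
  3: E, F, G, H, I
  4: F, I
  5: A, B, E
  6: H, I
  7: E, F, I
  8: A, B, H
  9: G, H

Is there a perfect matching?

No

The set {1, 2, 3, 4, 6, 7, 9} has only 5 neighbours ({E, F, G, H, I}), so by Hall's theorem at most 7 of the 9 left vertices can be matched.
Hence no matching covers every left vertex.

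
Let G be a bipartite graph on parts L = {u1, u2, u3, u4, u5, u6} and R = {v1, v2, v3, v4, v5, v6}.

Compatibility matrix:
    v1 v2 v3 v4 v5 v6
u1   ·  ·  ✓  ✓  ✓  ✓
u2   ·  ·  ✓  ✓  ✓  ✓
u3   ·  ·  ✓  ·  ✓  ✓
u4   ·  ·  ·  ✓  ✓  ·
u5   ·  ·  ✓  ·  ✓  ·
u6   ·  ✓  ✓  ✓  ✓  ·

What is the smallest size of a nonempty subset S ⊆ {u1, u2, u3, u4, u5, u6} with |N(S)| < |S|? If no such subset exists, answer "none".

Take S = {u1, u2, u3, u4, u5}. Its neighbourhood is {v3, v4, v5, v6}, so |N(S)| = 4 < |S| = 5.
Every subset of size less than 5 has at least as many neighbours as members, so 5 is the minimum.

5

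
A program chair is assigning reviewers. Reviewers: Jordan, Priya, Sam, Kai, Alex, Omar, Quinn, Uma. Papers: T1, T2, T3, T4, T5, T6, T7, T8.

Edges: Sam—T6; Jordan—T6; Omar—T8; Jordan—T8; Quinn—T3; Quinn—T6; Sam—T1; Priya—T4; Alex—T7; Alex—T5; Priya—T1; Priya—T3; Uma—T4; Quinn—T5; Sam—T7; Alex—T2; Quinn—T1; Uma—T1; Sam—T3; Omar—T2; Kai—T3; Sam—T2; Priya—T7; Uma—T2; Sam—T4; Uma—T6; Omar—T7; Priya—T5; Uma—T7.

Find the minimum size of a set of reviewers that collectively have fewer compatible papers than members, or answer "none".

none

A matching saturating every reviewer exists, for instance Jordan→T8, Priya→T4, Sam→T6, Kai→T3, Alex→T5, Omar→T2, Quinn→T1, Uma→T7.
By Hall's marriage theorem, this means |N(S)| ≥ |S| for every subset S, so no violating subset exists.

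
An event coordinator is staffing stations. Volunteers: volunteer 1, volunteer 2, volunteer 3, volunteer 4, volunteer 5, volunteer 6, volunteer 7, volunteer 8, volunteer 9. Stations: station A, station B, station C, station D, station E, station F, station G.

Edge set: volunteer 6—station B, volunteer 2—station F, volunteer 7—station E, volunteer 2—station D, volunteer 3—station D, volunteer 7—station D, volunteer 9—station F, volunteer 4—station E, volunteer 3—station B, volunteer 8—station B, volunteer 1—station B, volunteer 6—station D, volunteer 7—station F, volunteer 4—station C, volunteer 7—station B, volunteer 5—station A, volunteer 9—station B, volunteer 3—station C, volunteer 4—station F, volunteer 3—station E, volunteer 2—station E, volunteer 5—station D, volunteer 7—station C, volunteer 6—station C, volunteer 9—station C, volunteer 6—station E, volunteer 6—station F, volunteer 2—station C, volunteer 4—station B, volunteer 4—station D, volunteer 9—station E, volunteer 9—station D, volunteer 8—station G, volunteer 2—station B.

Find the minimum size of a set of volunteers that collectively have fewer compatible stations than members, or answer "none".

6

Take S = {volunteer 1, volunteer 2, volunteer 3, volunteer 4, volunteer 6, volunteer 7}. Its neighbourhood is {station B, station C, station D, station E, station F}, so |N(S)| = 5 < |S| = 6.
Every subset of size less than 6 has at least as many neighbours as members, so 6 is the minimum.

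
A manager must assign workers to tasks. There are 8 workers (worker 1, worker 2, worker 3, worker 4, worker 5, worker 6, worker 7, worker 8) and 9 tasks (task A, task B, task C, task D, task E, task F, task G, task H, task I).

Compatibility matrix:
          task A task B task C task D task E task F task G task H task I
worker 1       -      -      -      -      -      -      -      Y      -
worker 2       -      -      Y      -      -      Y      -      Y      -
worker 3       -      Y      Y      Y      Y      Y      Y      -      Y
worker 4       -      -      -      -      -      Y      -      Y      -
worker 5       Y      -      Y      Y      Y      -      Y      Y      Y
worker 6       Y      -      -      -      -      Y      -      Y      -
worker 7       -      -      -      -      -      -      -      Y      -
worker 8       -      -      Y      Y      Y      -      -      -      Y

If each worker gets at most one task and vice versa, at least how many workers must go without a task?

One maximum matching: worker 1-task H, worker 2-task C, worker 3-task I, worker 4-task F, worker 5-task D, worker 6-task A, worker 8-task E.
The set {worker 1, worker 7} has only 1 neighbour ({task H}), so by Hall's theorem at most 7 of the 8 workers can be matched.
That matches 7 of the 8, leaving 1 unmatched; no matching can do better.

1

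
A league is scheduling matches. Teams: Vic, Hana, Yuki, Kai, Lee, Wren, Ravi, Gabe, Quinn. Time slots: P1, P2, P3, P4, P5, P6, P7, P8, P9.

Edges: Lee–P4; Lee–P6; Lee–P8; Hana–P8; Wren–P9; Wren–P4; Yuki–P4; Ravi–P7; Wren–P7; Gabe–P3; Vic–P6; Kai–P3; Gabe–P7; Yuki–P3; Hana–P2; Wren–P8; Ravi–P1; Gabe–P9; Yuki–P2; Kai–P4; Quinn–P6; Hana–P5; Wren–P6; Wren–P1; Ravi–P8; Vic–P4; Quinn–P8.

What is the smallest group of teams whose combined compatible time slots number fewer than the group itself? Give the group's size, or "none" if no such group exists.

none

A matching saturating every team exists, for instance Vic→P4, Hana→P5, Yuki→P2, Kai→P3, Lee→P6, Wren→P7, Ravi→P1, Gabe→P9, Quinn→P8.
By Hall's marriage theorem, this means |N(S)| ≥ |S| for every subset S, so no violating subset exists.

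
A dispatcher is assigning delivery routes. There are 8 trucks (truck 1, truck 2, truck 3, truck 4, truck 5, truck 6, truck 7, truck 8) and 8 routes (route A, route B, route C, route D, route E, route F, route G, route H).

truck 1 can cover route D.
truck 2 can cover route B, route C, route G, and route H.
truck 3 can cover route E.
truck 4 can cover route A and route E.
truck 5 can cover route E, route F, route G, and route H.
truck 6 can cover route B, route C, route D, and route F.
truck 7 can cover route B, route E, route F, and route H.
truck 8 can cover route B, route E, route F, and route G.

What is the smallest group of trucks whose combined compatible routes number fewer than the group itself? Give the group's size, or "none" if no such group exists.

A matching saturating every truck exists, for instance truck 1→route D, truck 2→route G, truck 3→route E, truck 4→route A, truck 5→route H, truck 6→route C, truck 7→route F, truck 8→route B.
By Hall's marriage theorem, this means |N(S)| ≥ |S| for every subset S, so no violating subset exists.

none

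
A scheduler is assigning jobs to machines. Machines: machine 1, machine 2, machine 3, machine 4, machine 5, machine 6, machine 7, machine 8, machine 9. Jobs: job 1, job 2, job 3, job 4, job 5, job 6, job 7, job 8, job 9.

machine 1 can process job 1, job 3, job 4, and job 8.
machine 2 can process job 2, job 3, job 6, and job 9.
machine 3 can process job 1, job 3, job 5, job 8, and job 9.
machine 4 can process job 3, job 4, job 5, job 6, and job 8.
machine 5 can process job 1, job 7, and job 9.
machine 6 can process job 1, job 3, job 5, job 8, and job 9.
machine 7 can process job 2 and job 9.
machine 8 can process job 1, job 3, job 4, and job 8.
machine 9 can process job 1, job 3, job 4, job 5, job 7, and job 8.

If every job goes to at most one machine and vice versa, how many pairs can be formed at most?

9

One maximum matching: machine 1-job 3, machine 2-job 6, machine 3-job 1, machine 4-job 8, machine 5-job 7, machine 6-job 9, machine 7-job 2, machine 8-job 4, machine 9-job 5.
This saturates every machine, so 9 is the maximum.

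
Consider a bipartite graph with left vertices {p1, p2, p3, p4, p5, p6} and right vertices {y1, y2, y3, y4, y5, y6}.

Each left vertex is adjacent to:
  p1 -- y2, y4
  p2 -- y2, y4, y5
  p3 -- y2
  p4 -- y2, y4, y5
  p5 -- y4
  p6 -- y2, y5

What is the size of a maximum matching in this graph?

3

A valid assignment of size 3: p1→y4, p2→y5, p3→y2.
The set {p1, p2, p3, p4, p5, p6} has only 3 neighbours ({y2, y4, y5}), so by Hall's theorem at most 3 of the 6 left vertices can be matched.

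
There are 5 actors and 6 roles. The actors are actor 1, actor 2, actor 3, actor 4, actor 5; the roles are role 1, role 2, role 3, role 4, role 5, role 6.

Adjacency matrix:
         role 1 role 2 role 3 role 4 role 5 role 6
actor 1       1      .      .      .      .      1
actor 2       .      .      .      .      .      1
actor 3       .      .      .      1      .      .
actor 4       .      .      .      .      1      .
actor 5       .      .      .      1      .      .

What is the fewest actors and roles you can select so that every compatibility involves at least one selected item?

4

{actor 1, actor 2, actor 4, role 4} is a vertex cover of size 4: every edge has an endpoint in this set.
No smaller cover exists because actor 1–role 1, actor 2–role 6, actor 3–role 4, actor 4–role 5 is a matching of size 4, and a cover must include an endpoint of each of these disjoint edges (König's theorem).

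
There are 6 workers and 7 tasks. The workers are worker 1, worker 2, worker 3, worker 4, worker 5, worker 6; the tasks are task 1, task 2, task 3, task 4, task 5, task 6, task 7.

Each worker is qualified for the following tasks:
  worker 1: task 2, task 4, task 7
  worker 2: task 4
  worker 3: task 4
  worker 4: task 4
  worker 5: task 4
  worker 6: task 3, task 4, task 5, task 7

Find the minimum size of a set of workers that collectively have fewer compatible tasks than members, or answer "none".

Take S = {worker 2, worker 3}. Its neighbourhood is {task 4}, so |N(S)| = 1 < |S| = 2.
No single vertex violates Hall's condition since each has at least one neighbour, so 2 is the minimum.

2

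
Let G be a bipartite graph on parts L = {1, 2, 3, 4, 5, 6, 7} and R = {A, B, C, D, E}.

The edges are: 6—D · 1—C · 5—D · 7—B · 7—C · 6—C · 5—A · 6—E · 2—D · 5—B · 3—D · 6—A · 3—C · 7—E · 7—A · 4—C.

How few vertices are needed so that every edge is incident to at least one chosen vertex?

{5, 6, 7, C, D} is a vertex cover of size 5: every edge has an endpoint in this set.
No smaller cover exists because 1–C, 2–D, 5–A, 6–E, 7–B is a matching of size 5, and a cover must include an endpoint of each of these disjoint edges (König's theorem).

5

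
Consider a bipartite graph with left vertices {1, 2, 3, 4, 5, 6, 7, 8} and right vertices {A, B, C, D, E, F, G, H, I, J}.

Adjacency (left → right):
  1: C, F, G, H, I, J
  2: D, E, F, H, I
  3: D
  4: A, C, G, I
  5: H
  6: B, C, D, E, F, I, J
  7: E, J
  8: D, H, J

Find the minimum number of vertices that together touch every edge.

8

A maximum matching has 8 edges (e.g. 1–G, 2–F, 3–D, 4–I, 5–H, 6–B, 7–E, 8–J).
By König's theorem the minimum vertex cover has the same size. One such cover is {1, 2, 3, 4, 5, 6, 7, 8}.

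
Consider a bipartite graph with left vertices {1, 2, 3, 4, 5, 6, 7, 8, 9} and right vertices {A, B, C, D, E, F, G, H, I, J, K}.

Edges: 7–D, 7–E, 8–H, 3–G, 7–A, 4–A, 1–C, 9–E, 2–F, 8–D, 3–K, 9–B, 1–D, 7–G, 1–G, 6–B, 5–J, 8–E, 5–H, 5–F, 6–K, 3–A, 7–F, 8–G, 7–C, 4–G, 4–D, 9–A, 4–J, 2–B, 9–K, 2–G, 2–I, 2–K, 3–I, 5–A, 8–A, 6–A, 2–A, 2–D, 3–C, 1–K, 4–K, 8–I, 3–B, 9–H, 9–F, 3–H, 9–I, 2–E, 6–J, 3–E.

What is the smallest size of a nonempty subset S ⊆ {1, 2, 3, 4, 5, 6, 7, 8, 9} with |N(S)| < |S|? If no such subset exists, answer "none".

A matching saturating every left vertex exists, for instance 1→C, 2→K, 3→H, 4→D, 5→J, 6→B, 7→G, 8→E, 9→A.
By Hall's marriage theorem, this means |N(S)| ≥ |S| for every subset S, so no violating subset exists.

none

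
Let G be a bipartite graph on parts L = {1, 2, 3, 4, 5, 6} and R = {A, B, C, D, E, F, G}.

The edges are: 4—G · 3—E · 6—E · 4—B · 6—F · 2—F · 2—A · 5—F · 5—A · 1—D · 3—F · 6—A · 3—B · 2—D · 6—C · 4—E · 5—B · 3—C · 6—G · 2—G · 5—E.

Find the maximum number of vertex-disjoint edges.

6

One maximum matching: 1–D, 2–F, 3–C, 4–E, 5–B, 6–G.
This saturates every left vertex, so 6 is the maximum.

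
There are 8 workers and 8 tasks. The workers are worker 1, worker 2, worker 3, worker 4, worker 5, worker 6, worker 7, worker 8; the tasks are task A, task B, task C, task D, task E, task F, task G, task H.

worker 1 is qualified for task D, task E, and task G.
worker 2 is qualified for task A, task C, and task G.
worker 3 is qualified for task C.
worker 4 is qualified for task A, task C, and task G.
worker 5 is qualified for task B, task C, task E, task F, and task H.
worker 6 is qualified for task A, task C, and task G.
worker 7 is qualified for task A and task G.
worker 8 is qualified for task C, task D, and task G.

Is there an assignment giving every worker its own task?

No

The set {worker 2, worker 3, worker 4, worker 6, worker 7} has only 3 neighbours ({task A, task C, task G}), so by Hall's theorem at most 6 of the 8 workers can be matched.
Hence no matching covers every worker.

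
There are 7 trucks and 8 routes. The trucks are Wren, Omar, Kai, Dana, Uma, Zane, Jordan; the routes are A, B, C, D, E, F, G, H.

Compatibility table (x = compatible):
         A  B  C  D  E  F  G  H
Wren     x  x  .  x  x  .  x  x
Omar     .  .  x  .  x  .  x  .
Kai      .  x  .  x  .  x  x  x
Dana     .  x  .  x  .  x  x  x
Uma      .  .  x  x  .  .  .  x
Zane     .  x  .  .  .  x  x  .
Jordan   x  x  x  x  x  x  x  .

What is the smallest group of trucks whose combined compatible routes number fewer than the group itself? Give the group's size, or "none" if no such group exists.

none

A matching saturating every truck exists, for instance Wren→A, Omar→E, Kai→B, Dana→H, Uma→C, Zane→F, Jordan→G.
By Hall's marriage theorem, this means |N(S)| ≥ |S| for every subset S, so no violating subset exists.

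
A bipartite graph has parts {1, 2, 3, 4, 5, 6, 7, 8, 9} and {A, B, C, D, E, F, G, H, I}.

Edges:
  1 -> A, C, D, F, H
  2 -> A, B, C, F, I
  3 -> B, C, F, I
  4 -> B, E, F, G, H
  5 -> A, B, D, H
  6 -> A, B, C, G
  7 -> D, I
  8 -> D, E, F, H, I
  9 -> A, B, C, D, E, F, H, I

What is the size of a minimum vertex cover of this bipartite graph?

A maximum matching has 9 edges (e.g. 1–H, 2–B, 3–F, 4–G, 5–D, 6–C, 7–I, 8–E, 9–A).
By König's theorem the minimum vertex cover has the same size. One such cover is {1, 2, 3, 4, 5, 6, 7, 8, 9}.

9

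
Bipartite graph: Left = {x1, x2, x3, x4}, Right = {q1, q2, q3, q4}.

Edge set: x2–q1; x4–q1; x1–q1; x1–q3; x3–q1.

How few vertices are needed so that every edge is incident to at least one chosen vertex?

The 2 edges x1–q3, x2–q1 form a matching, so any vertex cover needs at least 2 vertices (one per matched edge).
Conversely {x1, q1} meets every edge and has exactly 2 vertices, so 2 is optimal.

2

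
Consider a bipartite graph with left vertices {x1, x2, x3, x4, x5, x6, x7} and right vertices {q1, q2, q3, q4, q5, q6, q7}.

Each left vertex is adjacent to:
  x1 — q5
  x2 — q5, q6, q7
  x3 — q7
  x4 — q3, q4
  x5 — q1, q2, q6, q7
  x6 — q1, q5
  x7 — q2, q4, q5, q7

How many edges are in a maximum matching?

For example, pair x1-q5, x2-q6, x3-q7, x4-q3, x5-q2, x6-q1, x7-q4.
All 7 left vertices are matched, so no larger matching exists.

7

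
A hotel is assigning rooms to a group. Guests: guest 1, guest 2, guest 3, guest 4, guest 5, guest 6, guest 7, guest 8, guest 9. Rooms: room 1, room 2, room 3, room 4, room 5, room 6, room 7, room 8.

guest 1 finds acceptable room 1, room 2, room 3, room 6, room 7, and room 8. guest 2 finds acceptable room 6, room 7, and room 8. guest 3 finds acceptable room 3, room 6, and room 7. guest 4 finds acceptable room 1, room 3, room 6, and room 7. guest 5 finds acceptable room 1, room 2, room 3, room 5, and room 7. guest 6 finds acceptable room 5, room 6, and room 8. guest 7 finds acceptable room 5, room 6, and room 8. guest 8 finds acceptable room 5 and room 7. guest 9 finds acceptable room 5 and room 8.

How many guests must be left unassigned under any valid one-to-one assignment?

2

One maximum matching: guest 1–room 2, guest 2–room 7, guest 3–room 3, guest 4–room 1, guest 5–room 5, guest 6–room 6, guest 7–room 8.
The set {guest 1, guest 2, guest 3, guest 4, guest 5, guest 6, guest 7, guest 8, guest 9} has only 7 neighbours ({room 1, room 2, room 3, room 5, room 6, room 7, room 8}), so by Hall's theorem at most 7 of the 9 guests can be matched.
That matches 7 of the 9, leaving 2 unmatched; no matching can do better.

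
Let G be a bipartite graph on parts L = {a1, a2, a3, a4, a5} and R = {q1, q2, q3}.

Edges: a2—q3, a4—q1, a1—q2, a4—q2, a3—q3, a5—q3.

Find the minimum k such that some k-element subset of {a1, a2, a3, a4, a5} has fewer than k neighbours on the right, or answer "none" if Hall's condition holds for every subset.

Take S = {a2, a3}. Its neighbourhood is {q3}, so |N(S)| = 1 < |S| = 2.
No single vertex violates Hall's condition since each has at least one neighbour, so 2 is the minimum.

2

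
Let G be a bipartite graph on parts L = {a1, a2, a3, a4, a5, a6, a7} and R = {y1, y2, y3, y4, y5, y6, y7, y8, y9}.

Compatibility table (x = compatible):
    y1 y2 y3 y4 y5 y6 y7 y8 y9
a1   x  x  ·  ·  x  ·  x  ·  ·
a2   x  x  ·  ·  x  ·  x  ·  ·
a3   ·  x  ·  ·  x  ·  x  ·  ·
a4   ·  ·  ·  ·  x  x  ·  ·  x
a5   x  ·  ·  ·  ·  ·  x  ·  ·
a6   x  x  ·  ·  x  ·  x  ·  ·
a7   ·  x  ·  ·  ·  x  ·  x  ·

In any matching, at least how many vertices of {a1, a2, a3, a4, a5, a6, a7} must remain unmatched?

1

For example, pair a1–y5, a2–y7, a3–y2, a4–y6, a5–y1, a7–y8.
The set {a1, a2, a3, a5, a6} has only 4 neighbours ({y1, y2, y5, y7}), so by Hall's theorem at most 6 of the 7 left vertices can be matched.
That matches 6 of the 7, leaving 1 unmatched; no matching can do better.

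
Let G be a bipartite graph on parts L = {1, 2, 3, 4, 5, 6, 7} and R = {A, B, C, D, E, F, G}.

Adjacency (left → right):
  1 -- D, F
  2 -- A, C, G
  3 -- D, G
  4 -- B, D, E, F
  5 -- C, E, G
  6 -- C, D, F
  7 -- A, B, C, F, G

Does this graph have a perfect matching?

One maximum matching: 1-F, 2-A, 3-D, 4-B, 5-E, 6-C, 7-G.
All 7 left vertices are covered.

Yes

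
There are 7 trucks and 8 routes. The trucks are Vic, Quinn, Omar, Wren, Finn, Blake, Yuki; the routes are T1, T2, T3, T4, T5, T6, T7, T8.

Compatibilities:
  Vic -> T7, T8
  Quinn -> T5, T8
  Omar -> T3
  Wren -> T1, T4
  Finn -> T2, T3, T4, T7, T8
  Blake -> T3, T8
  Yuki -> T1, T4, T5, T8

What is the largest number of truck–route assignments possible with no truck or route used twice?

A valid assignment of size 7: Vic–T7, Quinn–T5, Omar–T3, Wren–T4, Finn–T2, Blake–T8, Yuki–T1.
This saturates every truck, so 7 is the maximum.

7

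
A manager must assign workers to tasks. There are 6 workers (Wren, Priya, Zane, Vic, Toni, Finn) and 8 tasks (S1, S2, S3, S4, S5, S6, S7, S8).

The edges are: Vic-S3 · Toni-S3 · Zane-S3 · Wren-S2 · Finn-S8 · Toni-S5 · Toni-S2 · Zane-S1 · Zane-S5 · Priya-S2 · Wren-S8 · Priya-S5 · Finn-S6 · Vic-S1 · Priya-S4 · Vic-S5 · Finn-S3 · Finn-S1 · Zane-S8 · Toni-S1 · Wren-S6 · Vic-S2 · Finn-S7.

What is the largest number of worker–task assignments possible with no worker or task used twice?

One maximum matching: Wren–S6, Priya–S4, Zane–S8, Vic–S3, Toni–S2, Finn–S7.
All 6 workers are matched, so no larger matching exists.

6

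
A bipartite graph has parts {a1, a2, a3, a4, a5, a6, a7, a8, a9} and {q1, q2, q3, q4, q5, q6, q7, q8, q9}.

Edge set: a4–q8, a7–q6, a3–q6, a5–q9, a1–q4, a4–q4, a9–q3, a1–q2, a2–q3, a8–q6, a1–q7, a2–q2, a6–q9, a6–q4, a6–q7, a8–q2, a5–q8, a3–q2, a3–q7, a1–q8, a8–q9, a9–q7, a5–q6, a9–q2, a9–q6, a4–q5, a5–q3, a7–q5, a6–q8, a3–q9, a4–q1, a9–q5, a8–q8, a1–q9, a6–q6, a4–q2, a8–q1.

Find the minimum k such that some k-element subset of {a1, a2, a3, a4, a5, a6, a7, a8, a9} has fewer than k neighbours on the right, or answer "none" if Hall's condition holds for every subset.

none

A matching saturating every left vertex exists, for instance a1→q7, a2→q3, a3→q2, a4→q4, a5→q8, a6→q9, a7→q5, a8→q1, a9→q6.
By Hall's marriage theorem, this means |N(S)| ≥ |S| for every subset S, so no violating subset exists.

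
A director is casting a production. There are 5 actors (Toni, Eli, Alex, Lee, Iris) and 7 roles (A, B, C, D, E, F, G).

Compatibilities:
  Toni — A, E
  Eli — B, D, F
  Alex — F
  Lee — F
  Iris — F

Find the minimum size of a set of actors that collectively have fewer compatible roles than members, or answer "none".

2

Take S = {Alex, Lee}. Its neighbourhood is {F}, so |N(S)| = 1 < |S| = 2.
No single vertex violates Hall's condition since each has at least one neighbour, so 2 is the minimum.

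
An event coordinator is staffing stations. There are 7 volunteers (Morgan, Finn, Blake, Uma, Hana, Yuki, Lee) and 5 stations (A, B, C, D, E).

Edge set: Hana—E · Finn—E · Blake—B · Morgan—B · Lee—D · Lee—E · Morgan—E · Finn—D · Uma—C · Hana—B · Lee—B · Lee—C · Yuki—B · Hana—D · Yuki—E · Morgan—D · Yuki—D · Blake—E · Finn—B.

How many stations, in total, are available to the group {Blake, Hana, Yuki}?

3

The union of neighbours of {Blake, Hana, Yuki} is {B, D, E}, which has 3 elements.
Since |N(S)| = 3 ≥ |S| = 3, Hall's condition holds for this subset.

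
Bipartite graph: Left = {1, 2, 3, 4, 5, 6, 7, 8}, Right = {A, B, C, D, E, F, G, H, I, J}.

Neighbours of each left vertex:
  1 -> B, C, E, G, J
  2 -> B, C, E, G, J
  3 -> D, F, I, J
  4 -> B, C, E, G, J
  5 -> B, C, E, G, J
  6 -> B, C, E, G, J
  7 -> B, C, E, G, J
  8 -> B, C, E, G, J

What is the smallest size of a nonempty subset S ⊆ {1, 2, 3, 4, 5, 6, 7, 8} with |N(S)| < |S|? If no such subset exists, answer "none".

Take S = {1, 2, 4, 5, 6, 7}. Its neighbourhood is {B, C, E, G, J}, so |N(S)| = 5 < |S| = 6.
Every subset of size less than 6 has at least as many neighbours as members, so 6 is the minimum.

6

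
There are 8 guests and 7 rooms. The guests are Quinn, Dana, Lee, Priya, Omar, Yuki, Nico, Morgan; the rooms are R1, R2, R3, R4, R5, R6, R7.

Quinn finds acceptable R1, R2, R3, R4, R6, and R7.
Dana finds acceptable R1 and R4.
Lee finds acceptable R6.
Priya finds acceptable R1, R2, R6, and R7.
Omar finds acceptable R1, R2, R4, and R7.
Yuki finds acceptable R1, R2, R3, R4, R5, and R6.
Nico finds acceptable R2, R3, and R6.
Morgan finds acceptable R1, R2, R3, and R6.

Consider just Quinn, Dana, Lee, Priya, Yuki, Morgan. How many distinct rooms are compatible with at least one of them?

7

The union of neighbours of {Quinn, Dana, Lee, Priya, Yuki, Morgan} is {R1, R2, R3, R4, R5, R6, R7}, which has 7 elements.
Since |N(S)| = 7 ≥ |S| = 6, Hall's condition holds for this subset.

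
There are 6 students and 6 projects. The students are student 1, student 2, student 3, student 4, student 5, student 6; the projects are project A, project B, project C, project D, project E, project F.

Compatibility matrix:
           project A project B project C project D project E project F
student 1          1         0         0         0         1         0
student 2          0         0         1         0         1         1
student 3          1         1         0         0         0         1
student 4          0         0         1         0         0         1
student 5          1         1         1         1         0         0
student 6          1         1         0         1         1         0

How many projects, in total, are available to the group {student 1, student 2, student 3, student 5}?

6

The union of neighbours of {student 1, student 2, student 3, student 5} is {project A, project B, project C, project D, project E, project F}, which has 6 elements.
Since |N(S)| = 6 ≥ |S| = 4, Hall's condition holds for this subset.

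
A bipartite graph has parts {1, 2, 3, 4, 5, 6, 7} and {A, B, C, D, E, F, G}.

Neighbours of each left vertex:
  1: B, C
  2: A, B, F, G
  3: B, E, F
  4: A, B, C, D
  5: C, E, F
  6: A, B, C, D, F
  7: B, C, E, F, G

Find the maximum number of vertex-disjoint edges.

7

For example, pair 1-C, 2-F, 3-B, 4-D, 5-E, 6-A, 7-G.
All 7 left vertices are matched, so no larger matching exists.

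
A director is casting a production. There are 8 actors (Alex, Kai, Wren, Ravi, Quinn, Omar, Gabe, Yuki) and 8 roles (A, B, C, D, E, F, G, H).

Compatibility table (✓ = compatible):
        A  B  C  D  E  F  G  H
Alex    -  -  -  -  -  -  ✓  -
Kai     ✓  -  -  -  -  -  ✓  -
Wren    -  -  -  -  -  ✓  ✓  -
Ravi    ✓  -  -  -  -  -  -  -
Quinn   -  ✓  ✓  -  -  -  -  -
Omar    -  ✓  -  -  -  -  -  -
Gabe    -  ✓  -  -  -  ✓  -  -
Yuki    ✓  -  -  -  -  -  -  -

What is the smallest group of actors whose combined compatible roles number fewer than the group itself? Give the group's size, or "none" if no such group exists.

Take S = {Ravi, Yuki}. Its neighbourhood is {A}, so |N(S)| = 1 < |S| = 2.
No single vertex violates Hall's condition since each has at least one neighbour, so 2 is the minimum.

2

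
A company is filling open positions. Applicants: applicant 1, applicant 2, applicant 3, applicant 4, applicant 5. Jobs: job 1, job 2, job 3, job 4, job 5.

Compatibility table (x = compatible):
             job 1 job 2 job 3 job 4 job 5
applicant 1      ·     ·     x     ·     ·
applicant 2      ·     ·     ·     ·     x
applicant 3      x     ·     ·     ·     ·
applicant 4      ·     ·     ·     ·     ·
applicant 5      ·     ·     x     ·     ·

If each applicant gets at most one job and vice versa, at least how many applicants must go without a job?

One maximum matching: applicant 1–job 3, applicant 2–job 5, applicant 3–job 1.
The set {applicant 1, applicant 4, applicant 5} has only 1 neighbour ({job 3}), so by Hall's theorem at most 3 of the 5 applicants can be matched.
That matches 3 of the 5, leaving 2 unmatched; no matching can do better.

2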